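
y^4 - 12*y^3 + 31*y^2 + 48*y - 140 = (y - 7)*(y - 5)*(y - 2)*(y + 2)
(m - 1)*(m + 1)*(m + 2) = m^3 + 2*m^2 - m - 2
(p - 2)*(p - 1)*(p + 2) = p^3 - p^2 - 4*p + 4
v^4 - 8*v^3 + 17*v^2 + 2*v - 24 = (v - 4)*(v - 3)*(v - 2)*(v + 1)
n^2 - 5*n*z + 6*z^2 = (n - 3*z)*(n - 2*z)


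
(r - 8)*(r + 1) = r^2 - 7*r - 8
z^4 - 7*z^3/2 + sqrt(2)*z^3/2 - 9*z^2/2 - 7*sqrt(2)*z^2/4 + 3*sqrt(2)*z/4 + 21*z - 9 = (z - 3)*(z - 1/2)*(z - 3*sqrt(2)/2)*(z + 2*sqrt(2))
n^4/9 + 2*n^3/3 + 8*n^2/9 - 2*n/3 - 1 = (n/3 + 1)^2*(n - 1)*(n + 1)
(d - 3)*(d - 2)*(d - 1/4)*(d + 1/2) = d^4 - 19*d^3/4 + 37*d^2/8 + 17*d/8 - 3/4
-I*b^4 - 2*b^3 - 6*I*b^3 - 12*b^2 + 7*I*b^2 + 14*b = b*(b + 7)*(b - 2*I)*(-I*b + I)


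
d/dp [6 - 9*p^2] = -18*p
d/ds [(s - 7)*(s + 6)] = 2*s - 1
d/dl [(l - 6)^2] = 2*l - 12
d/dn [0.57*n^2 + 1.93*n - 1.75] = 1.14*n + 1.93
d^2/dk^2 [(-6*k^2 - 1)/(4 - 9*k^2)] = 66*(27*k^2 + 4)/(729*k^6 - 972*k^4 + 432*k^2 - 64)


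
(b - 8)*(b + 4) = b^2 - 4*b - 32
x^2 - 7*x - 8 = (x - 8)*(x + 1)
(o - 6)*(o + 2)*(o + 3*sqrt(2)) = o^3 - 4*o^2 + 3*sqrt(2)*o^2 - 12*sqrt(2)*o - 12*o - 36*sqrt(2)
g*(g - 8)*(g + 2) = g^3 - 6*g^2 - 16*g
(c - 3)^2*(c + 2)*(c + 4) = c^4 - 19*c^2 + 6*c + 72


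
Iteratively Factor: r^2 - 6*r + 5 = (r - 5)*(r - 1)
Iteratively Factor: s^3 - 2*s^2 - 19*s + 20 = (s - 5)*(s^2 + 3*s - 4) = (s - 5)*(s + 4)*(s - 1)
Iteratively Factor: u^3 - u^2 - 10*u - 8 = (u + 1)*(u^2 - 2*u - 8) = (u + 1)*(u + 2)*(u - 4)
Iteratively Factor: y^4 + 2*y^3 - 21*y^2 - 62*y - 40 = (y - 5)*(y^3 + 7*y^2 + 14*y + 8) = (y - 5)*(y + 1)*(y^2 + 6*y + 8) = (y - 5)*(y + 1)*(y + 4)*(y + 2)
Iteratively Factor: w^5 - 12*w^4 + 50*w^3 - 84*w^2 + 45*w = (w - 3)*(w^4 - 9*w^3 + 23*w^2 - 15*w) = (w - 3)^2*(w^3 - 6*w^2 + 5*w) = w*(w - 3)^2*(w^2 - 6*w + 5) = w*(w - 5)*(w - 3)^2*(w - 1)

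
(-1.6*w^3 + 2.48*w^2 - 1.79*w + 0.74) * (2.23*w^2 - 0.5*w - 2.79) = -3.568*w^5 + 6.3304*w^4 - 0.7677*w^3 - 4.374*w^2 + 4.6241*w - 2.0646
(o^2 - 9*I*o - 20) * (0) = 0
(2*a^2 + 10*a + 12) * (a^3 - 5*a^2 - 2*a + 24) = 2*a^5 - 42*a^3 - 32*a^2 + 216*a + 288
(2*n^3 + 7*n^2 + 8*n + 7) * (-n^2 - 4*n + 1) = -2*n^5 - 15*n^4 - 34*n^3 - 32*n^2 - 20*n + 7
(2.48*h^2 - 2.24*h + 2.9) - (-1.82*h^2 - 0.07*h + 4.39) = 4.3*h^2 - 2.17*h - 1.49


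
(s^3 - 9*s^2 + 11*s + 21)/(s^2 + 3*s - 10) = (s^3 - 9*s^2 + 11*s + 21)/(s^2 + 3*s - 10)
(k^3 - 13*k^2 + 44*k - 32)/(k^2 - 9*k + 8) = k - 4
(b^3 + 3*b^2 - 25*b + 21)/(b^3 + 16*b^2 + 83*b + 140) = (b^2 - 4*b + 3)/(b^2 + 9*b + 20)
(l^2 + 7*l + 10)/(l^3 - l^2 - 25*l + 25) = (l + 2)/(l^2 - 6*l + 5)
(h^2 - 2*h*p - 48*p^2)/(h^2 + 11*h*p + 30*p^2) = (h - 8*p)/(h + 5*p)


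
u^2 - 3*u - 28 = (u - 7)*(u + 4)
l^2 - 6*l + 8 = (l - 4)*(l - 2)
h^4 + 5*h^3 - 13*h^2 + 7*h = h*(h - 1)^2*(h + 7)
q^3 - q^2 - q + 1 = (q - 1)^2*(q + 1)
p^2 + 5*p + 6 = (p + 2)*(p + 3)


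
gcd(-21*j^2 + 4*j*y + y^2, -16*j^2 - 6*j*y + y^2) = 1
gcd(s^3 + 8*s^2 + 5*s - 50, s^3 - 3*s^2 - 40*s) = s + 5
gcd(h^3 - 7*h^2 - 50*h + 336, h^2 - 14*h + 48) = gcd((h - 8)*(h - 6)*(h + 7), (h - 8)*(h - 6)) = h^2 - 14*h + 48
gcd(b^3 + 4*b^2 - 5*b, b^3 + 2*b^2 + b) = b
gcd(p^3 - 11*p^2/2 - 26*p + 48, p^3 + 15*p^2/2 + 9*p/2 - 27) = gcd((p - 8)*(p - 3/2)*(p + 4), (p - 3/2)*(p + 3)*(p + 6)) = p - 3/2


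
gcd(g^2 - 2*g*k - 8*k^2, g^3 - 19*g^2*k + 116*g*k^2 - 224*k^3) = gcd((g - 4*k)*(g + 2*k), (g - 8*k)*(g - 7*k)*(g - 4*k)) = g - 4*k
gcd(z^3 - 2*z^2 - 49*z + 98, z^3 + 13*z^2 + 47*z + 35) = z + 7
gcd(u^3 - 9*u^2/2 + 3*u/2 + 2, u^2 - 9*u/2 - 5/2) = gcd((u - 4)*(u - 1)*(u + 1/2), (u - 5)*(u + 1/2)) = u + 1/2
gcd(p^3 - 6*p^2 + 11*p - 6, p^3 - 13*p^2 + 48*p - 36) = p - 1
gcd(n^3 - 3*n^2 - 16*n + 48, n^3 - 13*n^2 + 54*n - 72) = n^2 - 7*n + 12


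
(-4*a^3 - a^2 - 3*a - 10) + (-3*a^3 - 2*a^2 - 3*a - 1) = -7*a^3 - 3*a^2 - 6*a - 11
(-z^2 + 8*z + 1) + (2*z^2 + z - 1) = z^2 + 9*z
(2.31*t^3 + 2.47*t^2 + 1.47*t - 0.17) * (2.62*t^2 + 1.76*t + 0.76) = 6.0522*t^5 + 10.537*t^4 + 9.9542*t^3 + 4.019*t^2 + 0.818*t - 0.1292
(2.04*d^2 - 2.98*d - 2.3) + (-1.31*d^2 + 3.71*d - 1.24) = 0.73*d^2 + 0.73*d - 3.54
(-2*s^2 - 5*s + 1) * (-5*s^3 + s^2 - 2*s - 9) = 10*s^5 + 23*s^4 - 6*s^3 + 29*s^2 + 43*s - 9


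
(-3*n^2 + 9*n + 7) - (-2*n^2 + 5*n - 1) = -n^2 + 4*n + 8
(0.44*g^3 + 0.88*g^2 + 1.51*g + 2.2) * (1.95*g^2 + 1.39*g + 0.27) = 0.858*g^5 + 2.3276*g^4 + 4.2865*g^3 + 6.6265*g^2 + 3.4657*g + 0.594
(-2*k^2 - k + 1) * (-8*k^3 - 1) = 16*k^5 + 8*k^4 - 8*k^3 + 2*k^2 + k - 1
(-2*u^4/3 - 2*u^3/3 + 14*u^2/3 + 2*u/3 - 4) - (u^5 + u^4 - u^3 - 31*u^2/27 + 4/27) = -u^5 - 5*u^4/3 + u^3/3 + 157*u^2/27 + 2*u/3 - 112/27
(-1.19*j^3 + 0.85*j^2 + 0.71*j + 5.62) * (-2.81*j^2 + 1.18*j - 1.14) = 3.3439*j^5 - 3.7927*j^4 + 0.3645*j^3 - 15.9234*j^2 + 5.8222*j - 6.4068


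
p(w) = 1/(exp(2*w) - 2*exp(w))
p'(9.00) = 0.00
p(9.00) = 0.00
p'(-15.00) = 1634508.69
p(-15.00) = -1634508.94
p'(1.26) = -0.62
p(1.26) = 0.19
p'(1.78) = -0.11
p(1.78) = 0.04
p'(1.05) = -1.77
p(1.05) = 0.41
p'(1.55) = -0.21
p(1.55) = 0.08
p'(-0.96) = 1.23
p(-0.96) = -1.62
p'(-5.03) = 76.47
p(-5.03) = -76.72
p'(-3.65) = 19.23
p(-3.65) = -19.49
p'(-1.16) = 1.54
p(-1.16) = -1.89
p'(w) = (-2*exp(2*w) + 2*exp(w))/(exp(2*w) - 2*exp(w))^2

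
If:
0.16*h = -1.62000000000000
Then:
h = -10.12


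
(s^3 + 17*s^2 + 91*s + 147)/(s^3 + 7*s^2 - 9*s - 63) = (s + 7)/(s - 3)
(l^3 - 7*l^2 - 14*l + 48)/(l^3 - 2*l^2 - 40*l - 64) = (l^2 + l - 6)/(l^2 + 6*l + 8)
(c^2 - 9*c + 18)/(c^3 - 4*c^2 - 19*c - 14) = (-c^2 + 9*c - 18)/(-c^3 + 4*c^2 + 19*c + 14)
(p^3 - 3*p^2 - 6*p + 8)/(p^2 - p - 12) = (p^2 + p - 2)/(p + 3)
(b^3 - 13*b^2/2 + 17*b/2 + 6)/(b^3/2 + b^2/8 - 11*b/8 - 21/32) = 16*(b^2 - 7*b + 12)/(8*b^2 - 2*b - 21)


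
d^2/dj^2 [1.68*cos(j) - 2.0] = -1.68*cos(j)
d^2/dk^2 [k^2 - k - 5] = 2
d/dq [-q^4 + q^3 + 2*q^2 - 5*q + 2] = -4*q^3 + 3*q^2 + 4*q - 5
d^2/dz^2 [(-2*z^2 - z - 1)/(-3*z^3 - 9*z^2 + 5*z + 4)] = 2*(18*z^6 + 27*z^5 + 225*z^4 + 570*z^3 + 486*z^2 + 9*z + 73)/(27*z^9 + 243*z^8 + 594*z^7 - 189*z^6 - 1638*z^5 + 63*z^4 + 1099*z^3 + 132*z^2 - 240*z - 64)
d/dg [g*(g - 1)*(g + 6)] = 3*g^2 + 10*g - 6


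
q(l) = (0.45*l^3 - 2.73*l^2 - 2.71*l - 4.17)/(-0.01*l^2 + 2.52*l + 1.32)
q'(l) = (0.02*l - 2.52)*(0.45*l^3 - 2.73*l^2 - 2.71*l - 4.17)/(-0.01*l^2 + 2.52*l + 1.32)^2 + (1.35*l^2 - 5.46*l - 2.71)/(-0.01*l^2 + 2.52*l + 1.32)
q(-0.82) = 5.35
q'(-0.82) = 14.48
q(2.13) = -2.71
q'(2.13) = -0.23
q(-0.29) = -6.16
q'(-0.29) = 24.73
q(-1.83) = 3.34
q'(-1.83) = -0.98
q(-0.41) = -12.45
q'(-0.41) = 109.51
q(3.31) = -2.80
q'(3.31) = 0.09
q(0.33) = -2.49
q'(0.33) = 0.88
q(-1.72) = 3.24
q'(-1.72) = -0.78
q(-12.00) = 37.63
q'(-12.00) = -5.05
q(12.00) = 11.55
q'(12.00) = 3.31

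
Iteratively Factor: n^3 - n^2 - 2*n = (n + 1)*(n^2 - 2*n) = (n - 2)*(n + 1)*(n)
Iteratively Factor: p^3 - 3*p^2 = (p)*(p^2 - 3*p) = p*(p - 3)*(p)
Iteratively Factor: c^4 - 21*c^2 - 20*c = (c - 5)*(c^3 + 5*c^2 + 4*c) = (c - 5)*(c + 1)*(c^2 + 4*c) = (c - 5)*(c + 1)*(c + 4)*(c)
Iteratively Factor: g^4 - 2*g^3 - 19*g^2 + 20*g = (g - 5)*(g^3 + 3*g^2 - 4*g) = g*(g - 5)*(g^2 + 3*g - 4) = g*(g - 5)*(g + 4)*(g - 1)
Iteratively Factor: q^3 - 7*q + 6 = (q - 2)*(q^2 + 2*q - 3) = (q - 2)*(q - 1)*(q + 3)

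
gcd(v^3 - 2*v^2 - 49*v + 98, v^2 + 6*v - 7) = v + 7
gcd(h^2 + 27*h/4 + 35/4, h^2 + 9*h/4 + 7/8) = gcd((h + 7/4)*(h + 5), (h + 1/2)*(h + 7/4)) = h + 7/4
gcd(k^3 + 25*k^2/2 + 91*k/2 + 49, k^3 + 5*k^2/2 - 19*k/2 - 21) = k^2 + 11*k/2 + 7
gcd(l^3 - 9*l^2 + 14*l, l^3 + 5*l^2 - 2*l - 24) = l - 2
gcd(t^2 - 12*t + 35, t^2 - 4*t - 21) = t - 7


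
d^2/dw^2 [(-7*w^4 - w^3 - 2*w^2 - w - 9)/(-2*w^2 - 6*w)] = (7*w^6 + 63*w^5 + 189*w^4 + 4*w^3 + 27*w^2 + 81*w + 81)/(w^3*(w^3 + 9*w^2 + 27*w + 27))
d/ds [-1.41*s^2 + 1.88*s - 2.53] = 1.88 - 2.82*s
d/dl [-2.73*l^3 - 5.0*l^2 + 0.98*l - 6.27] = -8.19*l^2 - 10.0*l + 0.98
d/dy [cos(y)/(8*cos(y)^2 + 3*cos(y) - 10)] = 2*(6*sin(y) + sin(3*y))/(3*cos(y) + 4*cos(2*y) - 6)^2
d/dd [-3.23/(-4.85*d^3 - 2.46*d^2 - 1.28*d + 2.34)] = (-46.9965*d^2 - 15.8916*d - 4.1344)/(4.85*d^3 + 2.46*d^2 + 1.28*d - 2.34)^2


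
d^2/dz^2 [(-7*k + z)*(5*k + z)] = 2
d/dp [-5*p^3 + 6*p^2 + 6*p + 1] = -15*p^2 + 12*p + 6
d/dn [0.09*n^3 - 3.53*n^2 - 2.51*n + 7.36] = 0.27*n^2 - 7.06*n - 2.51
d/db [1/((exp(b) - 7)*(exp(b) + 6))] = (1 - 2*exp(b))*exp(b)/(exp(4*b) - 2*exp(3*b) - 83*exp(2*b) + 84*exp(b) + 1764)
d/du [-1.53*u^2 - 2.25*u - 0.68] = -3.06*u - 2.25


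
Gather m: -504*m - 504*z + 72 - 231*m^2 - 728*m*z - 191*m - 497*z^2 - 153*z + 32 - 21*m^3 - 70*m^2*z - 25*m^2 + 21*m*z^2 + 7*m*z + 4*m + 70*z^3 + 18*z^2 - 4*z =-21*m^3 + m^2*(-70*z - 256) + m*(21*z^2 - 721*z - 691) + 70*z^3 - 479*z^2 - 661*z + 104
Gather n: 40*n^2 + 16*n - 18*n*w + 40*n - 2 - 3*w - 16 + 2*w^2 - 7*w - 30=40*n^2 + n*(56 - 18*w) + 2*w^2 - 10*w - 48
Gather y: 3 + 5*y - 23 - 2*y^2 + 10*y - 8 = -2*y^2 + 15*y - 28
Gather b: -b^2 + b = -b^2 + b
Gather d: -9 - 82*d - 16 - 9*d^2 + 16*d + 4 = -9*d^2 - 66*d - 21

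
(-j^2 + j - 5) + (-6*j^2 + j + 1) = -7*j^2 + 2*j - 4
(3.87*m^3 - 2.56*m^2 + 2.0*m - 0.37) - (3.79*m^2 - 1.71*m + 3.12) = 3.87*m^3 - 6.35*m^2 + 3.71*m - 3.49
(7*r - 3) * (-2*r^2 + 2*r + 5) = -14*r^3 + 20*r^2 + 29*r - 15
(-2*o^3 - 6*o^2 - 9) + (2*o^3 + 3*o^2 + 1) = -3*o^2 - 8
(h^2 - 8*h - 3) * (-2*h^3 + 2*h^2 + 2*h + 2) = -2*h^5 + 18*h^4 - 8*h^3 - 20*h^2 - 22*h - 6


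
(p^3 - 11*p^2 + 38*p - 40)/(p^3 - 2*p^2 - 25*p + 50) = (p - 4)/(p + 5)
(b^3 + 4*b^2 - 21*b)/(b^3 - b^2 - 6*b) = (b + 7)/(b + 2)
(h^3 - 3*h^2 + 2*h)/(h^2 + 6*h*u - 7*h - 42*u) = h*(h^2 - 3*h + 2)/(h^2 + 6*h*u - 7*h - 42*u)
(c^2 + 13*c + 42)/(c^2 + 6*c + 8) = (c^2 + 13*c + 42)/(c^2 + 6*c + 8)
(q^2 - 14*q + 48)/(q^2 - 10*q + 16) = (q - 6)/(q - 2)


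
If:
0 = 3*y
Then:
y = 0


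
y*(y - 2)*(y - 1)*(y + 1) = y^4 - 2*y^3 - y^2 + 2*y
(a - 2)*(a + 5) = a^2 + 3*a - 10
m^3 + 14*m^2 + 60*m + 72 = (m + 2)*(m + 6)^2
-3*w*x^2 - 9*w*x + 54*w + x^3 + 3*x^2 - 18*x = (-3*w + x)*(x - 3)*(x + 6)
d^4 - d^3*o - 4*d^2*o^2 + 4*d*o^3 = d*(d - 2*o)*(d - o)*(d + 2*o)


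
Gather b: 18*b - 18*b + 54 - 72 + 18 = 0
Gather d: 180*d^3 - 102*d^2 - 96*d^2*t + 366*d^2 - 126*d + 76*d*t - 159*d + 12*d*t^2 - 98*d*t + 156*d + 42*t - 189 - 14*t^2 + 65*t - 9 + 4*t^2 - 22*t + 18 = 180*d^3 + d^2*(264 - 96*t) + d*(12*t^2 - 22*t - 129) - 10*t^2 + 85*t - 180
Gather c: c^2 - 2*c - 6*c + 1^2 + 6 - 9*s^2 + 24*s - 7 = c^2 - 8*c - 9*s^2 + 24*s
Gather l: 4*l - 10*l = -6*l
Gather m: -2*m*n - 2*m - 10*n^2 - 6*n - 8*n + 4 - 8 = m*(-2*n - 2) - 10*n^2 - 14*n - 4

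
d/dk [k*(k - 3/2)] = 2*k - 3/2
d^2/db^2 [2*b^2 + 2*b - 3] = 4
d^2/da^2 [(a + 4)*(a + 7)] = 2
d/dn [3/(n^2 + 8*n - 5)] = 6*(-n - 4)/(n^2 + 8*n - 5)^2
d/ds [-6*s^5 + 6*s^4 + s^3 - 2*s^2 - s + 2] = -30*s^4 + 24*s^3 + 3*s^2 - 4*s - 1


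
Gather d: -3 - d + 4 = 1 - d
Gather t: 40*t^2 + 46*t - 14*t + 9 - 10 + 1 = 40*t^2 + 32*t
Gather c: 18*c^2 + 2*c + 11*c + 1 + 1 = 18*c^2 + 13*c + 2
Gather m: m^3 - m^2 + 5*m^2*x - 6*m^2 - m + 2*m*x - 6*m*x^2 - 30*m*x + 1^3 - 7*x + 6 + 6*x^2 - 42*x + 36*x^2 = m^3 + m^2*(5*x - 7) + m*(-6*x^2 - 28*x - 1) + 42*x^2 - 49*x + 7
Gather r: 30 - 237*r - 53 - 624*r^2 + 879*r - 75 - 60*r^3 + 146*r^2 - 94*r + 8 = -60*r^3 - 478*r^2 + 548*r - 90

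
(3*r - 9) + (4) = 3*r - 5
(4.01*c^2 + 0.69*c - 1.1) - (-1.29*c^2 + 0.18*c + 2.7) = 5.3*c^2 + 0.51*c - 3.8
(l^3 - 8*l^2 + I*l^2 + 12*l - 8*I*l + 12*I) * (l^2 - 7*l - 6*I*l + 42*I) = l^5 - 15*l^4 - 5*I*l^4 + 74*l^3 + 75*I*l^3 - 174*l^2 - 340*I*l^2 + 408*l + 420*I*l - 504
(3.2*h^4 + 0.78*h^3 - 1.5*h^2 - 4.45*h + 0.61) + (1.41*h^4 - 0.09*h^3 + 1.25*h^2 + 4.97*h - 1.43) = 4.61*h^4 + 0.69*h^3 - 0.25*h^2 + 0.52*h - 0.82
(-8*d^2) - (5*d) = -8*d^2 - 5*d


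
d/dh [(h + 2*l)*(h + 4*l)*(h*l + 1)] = 3*h^2*l + 12*h*l^2 + 2*h + 8*l^3 + 6*l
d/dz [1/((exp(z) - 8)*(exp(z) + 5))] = (3 - 2*exp(z))*exp(z)/(exp(4*z) - 6*exp(3*z) - 71*exp(2*z) + 240*exp(z) + 1600)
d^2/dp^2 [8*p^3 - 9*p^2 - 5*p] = 48*p - 18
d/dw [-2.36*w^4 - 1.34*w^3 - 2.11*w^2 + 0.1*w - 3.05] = -9.44*w^3 - 4.02*w^2 - 4.22*w + 0.1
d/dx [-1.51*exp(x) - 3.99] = -1.51*exp(x)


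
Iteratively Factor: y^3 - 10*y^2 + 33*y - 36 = (y - 3)*(y^2 - 7*y + 12) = (y - 4)*(y - 3)*(y - 3)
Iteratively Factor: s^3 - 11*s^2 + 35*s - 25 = (s - 5)*(s^2 - 6*s + 5) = (s - 5)*(s - 1)*(s - 5)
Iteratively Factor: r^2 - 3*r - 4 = (r - 4)*(r + 1)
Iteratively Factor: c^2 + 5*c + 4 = (c + 4)*(c + 1)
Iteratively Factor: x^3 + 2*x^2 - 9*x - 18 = (x + 2)*(x^2 - 9) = (x - 3)*(x + 2)*(x + 3)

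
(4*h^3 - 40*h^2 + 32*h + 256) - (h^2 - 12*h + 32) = 4*h^3 - 41*h^2 + 44*h + 224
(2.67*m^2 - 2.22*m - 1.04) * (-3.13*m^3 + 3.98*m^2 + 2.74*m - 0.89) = -8.3571*m^5 + 17.5752*m^4 + 1.7354*m^3 - 12.5983*m^2 - 0.8738*m + 0.9256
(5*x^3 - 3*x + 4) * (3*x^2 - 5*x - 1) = 15*x^5 - 25*x^4 - 14*x^3 + 27*x^2 - 17*x - 4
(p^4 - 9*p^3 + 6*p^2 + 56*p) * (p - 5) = p^5 - 14*p^4 + 51*p^3 + 26*p^2 - 280*p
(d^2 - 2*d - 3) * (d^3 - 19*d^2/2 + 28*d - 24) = d^5 - 23*d^4/2 + 44*d^3 - 103*d^2/2 - 36*d + 72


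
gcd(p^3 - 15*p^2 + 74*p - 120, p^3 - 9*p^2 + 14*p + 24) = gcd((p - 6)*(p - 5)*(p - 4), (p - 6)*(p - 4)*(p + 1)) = p^2 - 10*p + 24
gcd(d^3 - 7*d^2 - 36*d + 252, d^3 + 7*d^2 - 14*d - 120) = d + 6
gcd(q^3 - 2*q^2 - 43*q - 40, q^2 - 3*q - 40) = q^2 - 3*q - 40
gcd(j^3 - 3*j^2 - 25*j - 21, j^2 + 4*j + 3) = j^2 + 4*j + 3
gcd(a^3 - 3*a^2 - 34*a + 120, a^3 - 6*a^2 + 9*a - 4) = a - 4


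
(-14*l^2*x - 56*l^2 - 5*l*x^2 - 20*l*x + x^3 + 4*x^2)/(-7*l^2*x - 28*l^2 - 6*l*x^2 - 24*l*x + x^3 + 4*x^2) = (2*l + x)/(l + x)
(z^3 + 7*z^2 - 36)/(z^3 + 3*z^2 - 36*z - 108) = (z - 2)/(z - 6)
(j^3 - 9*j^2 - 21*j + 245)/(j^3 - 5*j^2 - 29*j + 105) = (j - 7)/(j - 3)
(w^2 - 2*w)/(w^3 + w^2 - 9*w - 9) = w*(w - 2)/(w^3 + w^2 - 9*w - 9)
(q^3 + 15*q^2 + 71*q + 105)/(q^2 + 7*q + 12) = (q^2 + 12*q + 35)/(q + 4)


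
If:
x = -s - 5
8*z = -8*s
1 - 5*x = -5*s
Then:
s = -13/5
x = -12/5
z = 13/5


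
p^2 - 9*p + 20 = (p - 5)*(p - 4)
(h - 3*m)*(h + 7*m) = h^2 + 4*h*m - 21*m^2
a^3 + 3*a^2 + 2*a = a*(a + 1)*(a + 2)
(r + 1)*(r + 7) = r^2 + 8*r + 7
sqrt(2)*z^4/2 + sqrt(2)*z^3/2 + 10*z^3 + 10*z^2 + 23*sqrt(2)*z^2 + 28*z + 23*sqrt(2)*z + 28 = (z + sqrt(2))*(z + 2*sqrt(2))*(z + 7*sqrt(2))*(sqrt(2)*z/2 + sqrt(2)/2)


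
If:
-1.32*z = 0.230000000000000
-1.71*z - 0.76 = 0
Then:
No Solution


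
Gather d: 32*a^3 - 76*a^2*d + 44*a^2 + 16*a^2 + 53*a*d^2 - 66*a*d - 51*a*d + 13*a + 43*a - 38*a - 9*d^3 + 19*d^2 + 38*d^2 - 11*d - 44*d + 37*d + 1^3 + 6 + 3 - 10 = 32*a^3 + 60*a^2 + 18*a - 9*d^3 + d^2*(53*a + 57) + d*(-76*a^2 - 117*a - 18)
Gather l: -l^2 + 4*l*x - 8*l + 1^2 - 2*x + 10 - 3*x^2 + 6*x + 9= -l^2 + l*(4*x - 8) - 3*x^2 + 4*x + 20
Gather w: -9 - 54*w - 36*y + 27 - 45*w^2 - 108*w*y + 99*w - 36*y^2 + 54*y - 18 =-45*w^2 + w*(45 - 108*y) - 36*y^2 + 18*y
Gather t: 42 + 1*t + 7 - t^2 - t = 49 - t^2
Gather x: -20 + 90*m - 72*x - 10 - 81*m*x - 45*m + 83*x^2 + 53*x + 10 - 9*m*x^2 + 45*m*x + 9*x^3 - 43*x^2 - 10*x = 45*m + 9*x^3 + x^2*(40 - 9*m) + x*(-36*m - 29) - 20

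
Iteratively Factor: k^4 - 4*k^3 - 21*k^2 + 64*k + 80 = (k - 5)*(k^3 + k^2 - 16*k - 16) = (k - 5)*(k - 4)*(k^2 + 5*k + 4) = (k - 5)*(k - 4)*(k + 1)*(k + 4)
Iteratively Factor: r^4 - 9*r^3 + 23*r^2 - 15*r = (r)*(r^3 - 9*r^2 + 23*r - 15) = r*(r - 5)*(r^2 - 4*r + 3) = r*(r - 5)*(r - 3)*(r - 1)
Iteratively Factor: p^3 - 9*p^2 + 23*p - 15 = (p - 3)*(p^2 - 6*p + 5) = (p - 3)*(p - 1)*(p - 5)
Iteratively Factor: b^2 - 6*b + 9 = (b - 3)*(b - 3)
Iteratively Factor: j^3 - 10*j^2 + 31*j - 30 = (j - 5)*(j^2 - 5*j + 6) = (j - 5)*(j - 3)*(j - 2)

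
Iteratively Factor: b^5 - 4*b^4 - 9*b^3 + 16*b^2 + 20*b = (b - 2)*(b^4 - 2*b^3 - 13*b^2 - 10*b) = (b - 5)*(b - 2)*(b^3 + 3*b^2 + 2*b) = b*(b - 5)*(b - 2)*(b^2 + 3*b + 2) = b*(b - 5)*(b - 2)*(b + 2)*(b + 1)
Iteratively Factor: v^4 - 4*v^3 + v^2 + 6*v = (v)*(v^3 - 4*v^2 + v + 6) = v*(v + 1)*(v^2 - 5*v + 6) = v*(v - 3)*(v + 1)*(v - 2)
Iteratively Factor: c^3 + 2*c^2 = (c + 2)*(c^2) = c*(c + 2)*(c)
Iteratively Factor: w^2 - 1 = (w + 1)*(w - 1)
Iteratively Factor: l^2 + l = (l + 1)*(l)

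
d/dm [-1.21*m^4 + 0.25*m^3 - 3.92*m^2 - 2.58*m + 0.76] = -4.84*m^3 + 0.75*m^2 - 7.84*m - 2.58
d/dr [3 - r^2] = -2*r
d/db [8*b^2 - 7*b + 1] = 16*b - 7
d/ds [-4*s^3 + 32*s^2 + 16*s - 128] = -12*s^2 + 64*s + 16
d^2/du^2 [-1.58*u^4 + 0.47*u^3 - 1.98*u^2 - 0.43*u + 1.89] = -18.96*u^2 + 2.82*u - 3.96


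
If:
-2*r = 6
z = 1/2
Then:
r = -3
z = 1/2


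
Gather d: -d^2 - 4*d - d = -d^2 - 5*d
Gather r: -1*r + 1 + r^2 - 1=r^2 - r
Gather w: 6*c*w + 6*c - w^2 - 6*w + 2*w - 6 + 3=6*c - w^2 + w*(6*c - 4) - 3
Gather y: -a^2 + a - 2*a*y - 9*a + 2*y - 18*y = -a^2 - 8*a + y*(-2*a - 16)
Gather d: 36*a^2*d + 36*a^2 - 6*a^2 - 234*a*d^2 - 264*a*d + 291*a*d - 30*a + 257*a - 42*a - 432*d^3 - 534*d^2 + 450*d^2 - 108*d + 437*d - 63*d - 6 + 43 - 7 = 30*a^2 + 185*a - 432*d^3 + d^2*(-234*a - 84) + d*(36*a^2 + 27*a + 266) + 30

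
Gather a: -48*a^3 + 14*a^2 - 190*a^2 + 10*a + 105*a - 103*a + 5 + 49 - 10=-48*a^3 - 176*a^2 + 12*a + 44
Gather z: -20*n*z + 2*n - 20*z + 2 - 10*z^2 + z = 2*n - 10*z^2 + z*(-20*n - 19) + 2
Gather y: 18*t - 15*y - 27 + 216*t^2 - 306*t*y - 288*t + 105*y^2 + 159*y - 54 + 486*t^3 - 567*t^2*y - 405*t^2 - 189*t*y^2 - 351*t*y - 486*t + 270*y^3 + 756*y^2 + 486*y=486*t^3 - 189*t^2 - 756*t + 270*y^3 + y^2*(861 - 189*t) + y*(-567*t^2 - 657*t + 630) - 81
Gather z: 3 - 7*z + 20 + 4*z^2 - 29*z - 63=4*z^2 - 36*z - 40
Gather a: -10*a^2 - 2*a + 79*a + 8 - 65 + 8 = -10*a^2 + 77*a - 49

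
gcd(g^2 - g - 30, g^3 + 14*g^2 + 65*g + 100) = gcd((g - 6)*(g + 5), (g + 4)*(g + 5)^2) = g + 5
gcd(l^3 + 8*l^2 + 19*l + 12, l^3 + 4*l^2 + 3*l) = l^2 + 4*l + 3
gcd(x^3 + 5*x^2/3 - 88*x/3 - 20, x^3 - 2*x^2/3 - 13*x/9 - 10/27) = x + 2/3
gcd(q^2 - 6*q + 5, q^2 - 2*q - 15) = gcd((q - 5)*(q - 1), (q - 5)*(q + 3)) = q - 5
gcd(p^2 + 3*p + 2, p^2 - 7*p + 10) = 1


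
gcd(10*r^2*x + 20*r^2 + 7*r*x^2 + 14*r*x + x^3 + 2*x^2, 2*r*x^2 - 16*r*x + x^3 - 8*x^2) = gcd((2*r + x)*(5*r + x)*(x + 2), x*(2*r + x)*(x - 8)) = 2*r + x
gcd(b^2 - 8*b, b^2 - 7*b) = b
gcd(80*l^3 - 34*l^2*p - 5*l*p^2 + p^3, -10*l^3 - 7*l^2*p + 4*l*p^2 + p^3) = -10*l^2 + 3*l*p + p^2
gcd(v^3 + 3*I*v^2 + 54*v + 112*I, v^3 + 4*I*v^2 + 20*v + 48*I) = v + 2*I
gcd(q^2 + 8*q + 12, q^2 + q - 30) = q + 6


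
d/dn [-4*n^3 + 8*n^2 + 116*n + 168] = -12*n^2 + 16*n + 116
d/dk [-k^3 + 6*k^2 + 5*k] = -3*k^2 + 12*k + 5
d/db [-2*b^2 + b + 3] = 1 - 4*b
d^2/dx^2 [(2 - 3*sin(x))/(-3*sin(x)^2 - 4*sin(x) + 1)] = (-27*sin(x)^5 + 108*sin(x)^4 + 72*sin(x)^3 - 64*sin(x)^2 - 85*sin(x) - 52)/(3*sin(x)^2 + 4*sin(x) - 1)^3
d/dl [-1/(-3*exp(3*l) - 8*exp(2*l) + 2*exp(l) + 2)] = (-9*exp(2*l) - 16*exp(l) + 2)*exp(l)/(3*exp(3*l) + 8*exp(2*l) - 2*exp(l) - 2)^2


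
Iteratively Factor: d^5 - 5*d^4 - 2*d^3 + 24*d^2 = (d - 3)*(d^4 - 2*d^3 - 8*d^2) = d*(d - 3)*(d^3 - 2*d^2 - 8*d) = d*(d - 3)*(d + 2)*(d^2 - 4*d) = d^2*(d - 3)*(d + 2)*(d - 4)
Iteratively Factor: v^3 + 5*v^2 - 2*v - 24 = (v + 4)*(v^2 + v - 6) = (v + 3)*(v + 4)*(v - 2)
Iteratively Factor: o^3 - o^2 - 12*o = (o + 3)*(o^2 - 4*o) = (o - 4)*(o + 3)*(o)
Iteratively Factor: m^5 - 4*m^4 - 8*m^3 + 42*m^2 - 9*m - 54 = (m - 3)*(m^4 - m^3 - 11*m^2 + 9*m + 18) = (m - 3)*(m + 3)*(m^3 - 4*m^2 + m + 6) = (m - 3)^2*(m + 3)*(m^2 - m - 2) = (m - 3)^2*(m - 2)*(m + 3)*(m + 1)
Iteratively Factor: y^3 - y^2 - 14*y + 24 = (y - 3)*(y^2 + 2*y - 8) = (y - 3)*(y + 4)*(y - 2)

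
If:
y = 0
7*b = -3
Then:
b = -3/7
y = 0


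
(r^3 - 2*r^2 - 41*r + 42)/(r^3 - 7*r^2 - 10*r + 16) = (r^2 - r - 42)/(r^2 - 6*r - 16)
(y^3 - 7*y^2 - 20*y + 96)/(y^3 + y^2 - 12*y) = (y - 8)/y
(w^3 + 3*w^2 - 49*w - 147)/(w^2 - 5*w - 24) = (w^2 - 49)/(w - 8)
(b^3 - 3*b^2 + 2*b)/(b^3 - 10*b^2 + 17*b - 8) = b*(b - 2)/(b^2 - 9*b + 8)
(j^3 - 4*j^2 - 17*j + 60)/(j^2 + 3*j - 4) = (j^2 - 8*j + 15)/(j - 1)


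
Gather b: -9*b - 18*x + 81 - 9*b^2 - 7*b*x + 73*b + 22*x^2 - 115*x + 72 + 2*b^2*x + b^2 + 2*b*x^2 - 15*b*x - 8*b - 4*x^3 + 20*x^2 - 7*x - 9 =b^2*(2*x - 8) + b*(2*x^2 - 22*x + 56) - 4*x^3 + 42*x^2 - 140*x + 144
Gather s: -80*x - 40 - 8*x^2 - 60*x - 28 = -8*x^2 - 140*x - 68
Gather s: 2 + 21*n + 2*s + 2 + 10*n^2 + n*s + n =10*n^2 + 22*n + s*(n + 2) + 4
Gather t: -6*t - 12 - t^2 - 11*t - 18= -t^2 - 17*t - 30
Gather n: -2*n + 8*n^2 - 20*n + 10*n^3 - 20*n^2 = 10*n^3 - 12*n^2 - 22*n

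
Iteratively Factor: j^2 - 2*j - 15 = (j + 3)*(j - 5)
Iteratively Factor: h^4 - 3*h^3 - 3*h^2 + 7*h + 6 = (h + 1)*(h^3 - 4*h^2 + h + 6) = (h - 2)*(h + 1)*(h^2 - 2*h - 3) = (h - 3)*(h - 2)*(h + 1)*(h + 1)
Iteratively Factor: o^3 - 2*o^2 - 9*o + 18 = (o - 2)*(o^2 - 9) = (o - 2)*(o + 3)*(o - 3)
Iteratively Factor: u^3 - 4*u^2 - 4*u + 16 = (u + 2)*(u^2 - 6*u + 8) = (u - 4)*(u + 2)*(u - 2)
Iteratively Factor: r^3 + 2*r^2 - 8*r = (r)*(r^2 + 2*r - 8) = r*(r - 2)*(r + 4)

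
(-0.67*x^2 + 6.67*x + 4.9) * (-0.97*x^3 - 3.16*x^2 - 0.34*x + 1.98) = 0.6499*x^5 - 4.3527*x^4 - 25.6024*x^3 - 19.0784*x^2 + 11.5406*x + 9.702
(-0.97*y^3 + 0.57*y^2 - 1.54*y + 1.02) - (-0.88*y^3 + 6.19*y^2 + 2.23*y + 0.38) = -0.09*y^3 - 5.62*y^2 - 3.77*y + 0.64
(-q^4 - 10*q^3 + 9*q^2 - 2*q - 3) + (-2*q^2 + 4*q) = -q^4 - 10*q^3 + 7*q^2 + 2*q - 3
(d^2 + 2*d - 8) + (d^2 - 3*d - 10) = 2*d^2 - d - 18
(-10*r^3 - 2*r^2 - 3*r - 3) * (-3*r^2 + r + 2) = 30*r^5 - 4*r^4 - 13*r^3 + 2*r^2 - 9*r - 6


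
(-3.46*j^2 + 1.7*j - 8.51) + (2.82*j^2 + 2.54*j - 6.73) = -0.64*j^2 + 4.24*j - 15.24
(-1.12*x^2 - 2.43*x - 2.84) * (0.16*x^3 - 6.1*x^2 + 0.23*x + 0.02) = -0.1792*x^5 + 6.4432*x^4 + 14.111*x^3 + 16.7427*x^2 - 0.7018*x - 0.0568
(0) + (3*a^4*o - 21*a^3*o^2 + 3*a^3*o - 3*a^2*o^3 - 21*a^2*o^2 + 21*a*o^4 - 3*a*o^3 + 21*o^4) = 3*a^4*o - 21*a^3*o^2 + 3*a^3*o - 3*a^2*o^3 - 21*a^2*o^2 + 21*a*o^4 - 3*a*o^3 + 21*o^4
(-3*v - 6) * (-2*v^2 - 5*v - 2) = 6*v^3 + 27*v^2 + 36*v + 12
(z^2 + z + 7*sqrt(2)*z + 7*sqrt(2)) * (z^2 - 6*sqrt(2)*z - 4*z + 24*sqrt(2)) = z^4 - 3*z^3 + sqrt(2)*z^3 - 88*z^2 - 3*sqrt(2)*z^2 - 4*sqrt(2)*z + 252*z + 336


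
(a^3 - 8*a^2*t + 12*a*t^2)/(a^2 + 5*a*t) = (a^2 - 8*a*t + 12*t^2)/(a + 5*t)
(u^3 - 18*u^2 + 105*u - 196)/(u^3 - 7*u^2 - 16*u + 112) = (u - 7)/(u + 4)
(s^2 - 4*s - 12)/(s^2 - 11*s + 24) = (s^2 - 4*s - 12)/(s^2 - 11*s + 24)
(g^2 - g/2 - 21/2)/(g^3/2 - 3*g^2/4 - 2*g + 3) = 2*(2*g^2 - g - 21)/(2*g^3 - 3*g^2 - 8*g + 12)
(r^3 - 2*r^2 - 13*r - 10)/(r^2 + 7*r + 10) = (r^2 - 4*r - 5)/(r + 5)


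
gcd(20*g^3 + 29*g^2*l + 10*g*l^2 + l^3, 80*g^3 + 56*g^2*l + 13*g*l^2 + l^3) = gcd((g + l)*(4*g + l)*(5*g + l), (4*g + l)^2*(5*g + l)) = 20*g^2 + 9*g*l + l^2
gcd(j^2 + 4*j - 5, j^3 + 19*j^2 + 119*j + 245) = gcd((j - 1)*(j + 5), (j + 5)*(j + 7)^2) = j + 5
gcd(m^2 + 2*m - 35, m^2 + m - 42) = m + 7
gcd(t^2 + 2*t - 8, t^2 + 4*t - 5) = 1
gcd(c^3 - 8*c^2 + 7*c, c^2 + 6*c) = c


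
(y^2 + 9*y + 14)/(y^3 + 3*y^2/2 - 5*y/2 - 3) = 2*(y + 7)/(2*y^2 - y - 3)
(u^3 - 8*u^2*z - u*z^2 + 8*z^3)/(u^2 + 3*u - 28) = (u^3 - 8*u^2*z - u*z^2 + 8*z^3)/(u^2 + 3*u - 28)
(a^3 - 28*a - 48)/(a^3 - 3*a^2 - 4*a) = (-a^3 + 28*a + 48)/(a*(-a^2 + 3*a + 4))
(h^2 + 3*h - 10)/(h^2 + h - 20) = (h - 2)/(h - 4)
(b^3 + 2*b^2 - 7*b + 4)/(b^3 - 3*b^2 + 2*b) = (b^2 + 3*b - 4)/(b*(b - 2))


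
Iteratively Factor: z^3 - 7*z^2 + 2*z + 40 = (z - 5)*(z^2 - 2*z - 8) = (z - 5)*(z + 2)*(z - 4)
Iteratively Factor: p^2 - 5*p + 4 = (p - 1)*(p - 4)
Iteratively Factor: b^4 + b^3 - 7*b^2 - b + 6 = (b - 1)*(b^3 + 2*b^2 - 5*b - 6) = (b - 2)*(b - 1)*(b^2 + 4*b + 3) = (b - 2)*(b - 1)*(b + 1)*(b + 3)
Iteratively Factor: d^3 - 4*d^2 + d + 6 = (d - 2)*(d^2 - 2*d - 3) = (d - 2)*(d + 1)*(d - 3)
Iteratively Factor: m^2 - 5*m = (m - 5)*(m)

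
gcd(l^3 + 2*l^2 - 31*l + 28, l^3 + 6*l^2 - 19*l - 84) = l^2 + 3*l - 28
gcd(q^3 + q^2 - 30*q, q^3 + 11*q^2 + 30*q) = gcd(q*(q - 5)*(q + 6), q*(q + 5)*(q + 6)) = q^2 + 6*q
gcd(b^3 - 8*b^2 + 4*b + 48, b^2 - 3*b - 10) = b + 2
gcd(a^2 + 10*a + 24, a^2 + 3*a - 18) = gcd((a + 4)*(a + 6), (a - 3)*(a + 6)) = a + 6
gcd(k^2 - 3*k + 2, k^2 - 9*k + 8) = k - 1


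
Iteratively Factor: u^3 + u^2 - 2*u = (u + 2)*(u^2 - u) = (u - 1)*(u + 2)*(u)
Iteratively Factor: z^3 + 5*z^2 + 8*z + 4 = (z + 2)*(z^2 + 3*z + 2) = (z + 2)^2*(z + 1)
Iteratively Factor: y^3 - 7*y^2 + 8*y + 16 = (y - 4)*(y^2 - 3*y - 4) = (y - 4)*(y + 1)*(y - 4)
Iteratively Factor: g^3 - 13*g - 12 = (g + 1)*(g^2 - g - 12) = (g - 4)*(g + 1)*(g + 3)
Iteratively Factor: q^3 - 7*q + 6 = (q + 3)*(q^2 - 3*q + 2) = (q - 1)*(q + 3)*(q - 2)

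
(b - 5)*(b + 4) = b^2 - b - 20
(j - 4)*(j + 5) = j^2 + j - 20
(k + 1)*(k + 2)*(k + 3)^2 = k^4 + 9*k^3 + 29*k^2 + 39*k + 18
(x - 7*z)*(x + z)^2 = x^3 - 5*x^2*z - 13*x*z^2 - 7*z^3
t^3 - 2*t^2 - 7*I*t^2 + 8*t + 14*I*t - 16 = (t - 2)*(t - 8*I)*(t + I)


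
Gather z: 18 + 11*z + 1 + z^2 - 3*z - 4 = z^2 + 8*z + 15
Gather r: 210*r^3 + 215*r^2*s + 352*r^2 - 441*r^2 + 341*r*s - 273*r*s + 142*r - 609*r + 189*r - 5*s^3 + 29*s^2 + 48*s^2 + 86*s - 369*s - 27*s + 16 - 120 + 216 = 210*r^3 + r^2*(215*s - 89) + r*(68*s - 278) - 5*s^3 + 77*s^2 - 310*s + 112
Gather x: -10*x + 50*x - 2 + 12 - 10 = 40*x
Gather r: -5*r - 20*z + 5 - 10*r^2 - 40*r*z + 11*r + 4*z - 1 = -10*r^2 + r*(6 - 40*z) - 16*z + 4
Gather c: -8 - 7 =-15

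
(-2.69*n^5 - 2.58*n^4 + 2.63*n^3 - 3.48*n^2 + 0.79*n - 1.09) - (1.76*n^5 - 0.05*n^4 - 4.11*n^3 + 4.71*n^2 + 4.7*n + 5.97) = -4.45*n^5 - 2.53*n^4 + 6.74*n^3 - 8.19*n^2 - 3.91*n - 7.06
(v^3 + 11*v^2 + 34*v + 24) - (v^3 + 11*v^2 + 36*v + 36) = -2*v - 12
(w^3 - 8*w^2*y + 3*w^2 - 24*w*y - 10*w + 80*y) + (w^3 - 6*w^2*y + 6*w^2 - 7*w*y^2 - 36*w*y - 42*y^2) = 2*w^3 - 14*w^2*y + 9*w^2 - 7*w*y^2 - 60*w*y - 10*w - 42*y^2 + 80*y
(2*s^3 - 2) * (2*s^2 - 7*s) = 4*s^5 - 14*s^4 - 4*s^2 + 14*s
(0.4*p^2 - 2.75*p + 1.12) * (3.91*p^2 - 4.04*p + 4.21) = 1.564*p^4 - 12.3685*p^3 + 17.1732*p^2 - 16.1023*p + 4.7152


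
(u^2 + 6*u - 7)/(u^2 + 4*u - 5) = (u + 7)/(u + 5)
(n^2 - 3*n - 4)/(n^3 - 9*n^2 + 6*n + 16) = (n - 4)/(n^2 - 10*n + 16)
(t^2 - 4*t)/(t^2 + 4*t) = (t - 4)/(t + 4)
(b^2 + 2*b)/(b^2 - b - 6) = b/(b - 3)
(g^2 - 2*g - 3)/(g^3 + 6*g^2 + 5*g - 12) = (g^2 - 2*g - 3)/(g^3 + 6*g^2 + 5*g - 12)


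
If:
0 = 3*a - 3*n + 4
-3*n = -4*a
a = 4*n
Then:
No Solution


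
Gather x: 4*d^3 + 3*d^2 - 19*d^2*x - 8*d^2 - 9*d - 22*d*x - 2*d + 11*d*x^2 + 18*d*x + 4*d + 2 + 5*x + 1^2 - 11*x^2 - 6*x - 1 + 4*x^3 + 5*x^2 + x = 4*d^3 - 5*d^2 - 7*d + 4*x^3 + x^2*(11*d - 6) + x*(-19*d^2 - 4*d) + 2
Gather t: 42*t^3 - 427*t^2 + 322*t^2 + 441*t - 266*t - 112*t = 42*t^3 - 105*t^2 + 63*t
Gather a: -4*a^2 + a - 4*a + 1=-4*a^2 - 3*a + 1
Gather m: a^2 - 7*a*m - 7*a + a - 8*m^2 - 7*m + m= a^2 - 6*a - 8*m^2 + m*(-7*a - 6)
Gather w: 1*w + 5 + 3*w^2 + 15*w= 3*w^2 + 16*w + 5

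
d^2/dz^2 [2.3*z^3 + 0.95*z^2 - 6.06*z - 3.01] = 13.8*z + 1.9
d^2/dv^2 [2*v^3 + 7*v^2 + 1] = 12*v + 14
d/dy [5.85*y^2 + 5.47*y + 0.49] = 11.7*y + 5.47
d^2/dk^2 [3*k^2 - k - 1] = 6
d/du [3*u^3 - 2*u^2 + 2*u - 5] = 9*u^2 - 4*u + 2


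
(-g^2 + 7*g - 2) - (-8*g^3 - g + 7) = 8*g^3 - g^2 + 8*g - 9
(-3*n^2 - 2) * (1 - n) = 3*n^3 - 3*n^2 + 2*n - 2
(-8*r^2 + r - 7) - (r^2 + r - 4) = -9*r^2 - 3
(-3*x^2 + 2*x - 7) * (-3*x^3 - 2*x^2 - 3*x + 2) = 9*x^5 + 26*x^3 + 2*x^2 + 25*x - 14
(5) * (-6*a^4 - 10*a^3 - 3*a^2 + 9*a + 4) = -30*a^4 - 50*a^3 - 15*a^2 + 45*a + 20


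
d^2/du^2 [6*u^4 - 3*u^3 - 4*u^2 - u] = 72*u^2 - 18*u - 8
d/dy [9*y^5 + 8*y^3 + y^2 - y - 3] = 45*y^4 + 24*y^2 + 2*y - 1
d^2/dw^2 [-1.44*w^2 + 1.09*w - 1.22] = -2.88000000000000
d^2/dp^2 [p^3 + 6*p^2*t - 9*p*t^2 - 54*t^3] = 6*p + 12*t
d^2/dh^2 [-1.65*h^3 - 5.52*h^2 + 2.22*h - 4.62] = -9.9*h - 11.04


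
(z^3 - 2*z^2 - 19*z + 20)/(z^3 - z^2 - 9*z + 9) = (z^2 - z - 20)/(z^2 - 9)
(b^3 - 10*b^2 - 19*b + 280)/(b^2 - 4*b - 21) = (b^2 - 3*b - 40)/(b + 3)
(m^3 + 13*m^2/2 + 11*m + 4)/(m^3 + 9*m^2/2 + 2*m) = (m + 2)/m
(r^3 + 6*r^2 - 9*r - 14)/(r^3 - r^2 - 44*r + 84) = (r + 1)/(r - 6)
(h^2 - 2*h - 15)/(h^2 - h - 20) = (h + 3)/(h + 4)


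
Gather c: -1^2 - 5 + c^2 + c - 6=c^2 + c - 12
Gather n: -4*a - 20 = -4*a - 20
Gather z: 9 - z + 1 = 10 - z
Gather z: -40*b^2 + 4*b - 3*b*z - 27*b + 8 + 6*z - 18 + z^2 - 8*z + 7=-40*b^2 - 23*b + z^2 + z*(-3*b - 2) - 3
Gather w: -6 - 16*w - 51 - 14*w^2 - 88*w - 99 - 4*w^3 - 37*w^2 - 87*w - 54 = -4*w^3 - 51*w^2 - 191*w - 210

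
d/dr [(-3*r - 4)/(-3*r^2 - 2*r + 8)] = (-9*r^2 - 24*r - 32)/(9*r^4 + 12*r^3 - 44*r^2 - 32*r + 64)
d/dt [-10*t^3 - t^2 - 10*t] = -30*t^2 - 2*t - 10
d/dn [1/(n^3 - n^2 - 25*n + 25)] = (-3*n^2 + 2*n + 25)/(n^3 - n^2 - 25*n + 25)^2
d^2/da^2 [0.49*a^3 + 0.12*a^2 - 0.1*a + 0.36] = 2.94*a + 0.24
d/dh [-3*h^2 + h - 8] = 1 - 6*h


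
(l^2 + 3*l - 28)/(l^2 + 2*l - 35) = (l - 4)/(l - 5)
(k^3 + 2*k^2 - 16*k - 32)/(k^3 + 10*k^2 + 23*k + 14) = (k^2 - 16)/(k^2 + 8*k + 7)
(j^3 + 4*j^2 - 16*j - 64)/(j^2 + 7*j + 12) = (j^2 - 16)/(j + 3)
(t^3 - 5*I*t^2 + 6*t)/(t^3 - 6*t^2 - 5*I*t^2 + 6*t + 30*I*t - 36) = t/(t - 6)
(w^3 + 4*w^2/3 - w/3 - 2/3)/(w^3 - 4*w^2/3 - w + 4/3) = (3*w^2 + w - 2)/(3*w^2 - 7*w + 4)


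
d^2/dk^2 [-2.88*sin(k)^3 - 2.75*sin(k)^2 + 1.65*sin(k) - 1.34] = 0.510000000000002*sin(k) - 6.48*sin(3*k) - 5.5*cos(2*k)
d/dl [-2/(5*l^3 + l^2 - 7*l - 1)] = 2*(15*l^2 + 2*l - 7)/(5*l^3 + l^2 - 7*l - 1)^2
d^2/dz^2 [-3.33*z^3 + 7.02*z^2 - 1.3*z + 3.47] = 14.04 - 19.98*z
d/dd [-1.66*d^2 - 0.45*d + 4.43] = -3.32*d - 0.45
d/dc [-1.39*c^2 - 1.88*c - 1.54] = -2.78*c - 1.88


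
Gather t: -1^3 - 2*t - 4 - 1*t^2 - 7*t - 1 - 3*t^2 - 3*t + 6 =-4*t^2 - 12*t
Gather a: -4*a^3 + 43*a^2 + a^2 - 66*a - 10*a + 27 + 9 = -4*a^3 + 44*a^2 - 76*a + 36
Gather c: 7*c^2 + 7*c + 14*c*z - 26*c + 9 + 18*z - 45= 7*c^2 + c*(14*z - 19) + 18*z - 36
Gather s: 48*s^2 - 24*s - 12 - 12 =48*s^2 - 24*s - 24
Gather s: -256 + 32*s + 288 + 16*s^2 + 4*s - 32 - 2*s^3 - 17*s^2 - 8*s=-2*s^3 - s^2 + 28*s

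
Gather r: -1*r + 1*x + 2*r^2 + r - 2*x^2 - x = 2*r^2 - 2*x^2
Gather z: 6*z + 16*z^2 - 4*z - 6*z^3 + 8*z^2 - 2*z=-6*z^3 + 24*z^2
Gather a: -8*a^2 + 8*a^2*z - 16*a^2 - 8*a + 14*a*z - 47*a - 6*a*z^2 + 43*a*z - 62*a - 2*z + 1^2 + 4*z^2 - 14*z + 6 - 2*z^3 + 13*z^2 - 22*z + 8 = a^2*(8*z - 24) + a*(-6*z^2 + 57*z - 117) - 2*z^3 + 17*z^2 - 38*z + 15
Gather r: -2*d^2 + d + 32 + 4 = -2*d^2 + d + 36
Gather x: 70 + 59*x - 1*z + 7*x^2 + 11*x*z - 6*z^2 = 7*x^2 + x*(11*z + 59) - 6*z^2 - z + 70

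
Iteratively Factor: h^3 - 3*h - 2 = (h + 1)*(h^2 - h - 2) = (h + 1)^2*(h - 2)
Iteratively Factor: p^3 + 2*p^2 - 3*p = (p - 1)*(p^2 + 3*p) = p*(p - 1)*(p + 3)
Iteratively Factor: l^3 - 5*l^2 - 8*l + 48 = (l + 3)*(l^2 - 8*l + 16) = (l - 4)*(l + 3)*(l - 4)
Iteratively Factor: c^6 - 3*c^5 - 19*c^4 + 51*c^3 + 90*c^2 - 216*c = (c + 3)*(c^5 - 6*c^4 - c^3 + 54*c^2 - 72*c) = (c - 3)*(c + 3)*(c^4 - 3*c^3 - 10*c^2 + 24*c) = (c - 4)*(c - 3)*(c + 3)*(c^3 + c^2 - 6*c) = (c - 4)*(c - 3)*(c - 2)*(c + 3)*(c^2 + 3*c) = (c - 4)*(c - 3)*(c - 2)*(c + 3)^2*(c)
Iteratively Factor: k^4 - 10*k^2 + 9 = (k - 1)*(k^3 + k^2 - 9*k - 9) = (k - 1)*(k + 3)*(k^2 - 2*k - 3) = (k - 1)*(k + 1)*(k + 3)*(k - 3)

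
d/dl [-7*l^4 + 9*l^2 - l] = -28*l^3 + 18*l - 1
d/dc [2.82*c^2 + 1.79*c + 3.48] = 5.64*c + 1.79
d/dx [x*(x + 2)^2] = (x + 2)*(3*x + 2)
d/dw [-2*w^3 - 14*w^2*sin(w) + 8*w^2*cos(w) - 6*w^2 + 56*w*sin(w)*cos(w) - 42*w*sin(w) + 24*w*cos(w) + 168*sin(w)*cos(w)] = -8*w^2*sin(w) - 14*w^2*cos(w) - 6*w^2 - 52*w*sin(w) - 26*w*cos(w) + 56*w*cos(2*w) - 12*w - 42*sin(w) + 28*sin(2*w) + 24*cos(w) + 168*cos(2*w)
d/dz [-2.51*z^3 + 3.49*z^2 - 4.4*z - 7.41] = -7.53*z^2 + 6.98*z - 4.4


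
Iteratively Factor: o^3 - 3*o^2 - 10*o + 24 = (o - 4)*(o^2 + o - 6) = (o - 4)*(o - 2)*(o + 3)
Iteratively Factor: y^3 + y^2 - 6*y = (y)*(y^2 + y - 6) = y*(y + 3)*(y - 2)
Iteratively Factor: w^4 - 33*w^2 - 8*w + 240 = (w + 4)*(w^3 - 4*w^2 - 17*w + 60) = (w + 4)^2*(w^2 - 8*w + 15) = (w - 3)*(w + 4)^2*(w - 5)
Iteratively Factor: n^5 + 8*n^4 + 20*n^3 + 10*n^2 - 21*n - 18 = (n + 3)*(n^4 + 5*n^3 + 5*n^2 - 5*n - 6) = (n + 1)*(n + 3)*(n^3 + 4*n^2 + n - 6) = (n + 1)*(n + 3)^2*(n^2 + n - 2) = (n - 1)*(n + 1)*(n + 3)^2*(n + 2)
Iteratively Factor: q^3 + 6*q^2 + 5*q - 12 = (q - 1)*(q^2 + 7*q + 12) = (q - 1)*(q + 3)*(q + 4)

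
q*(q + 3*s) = q^2 + 3*q*s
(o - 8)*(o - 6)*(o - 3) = o^3 - 17*o^2 + 90*o - 144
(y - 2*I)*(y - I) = y^2 - 3*I*y - 2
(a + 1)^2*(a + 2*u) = a^3 + 2*a^2*u + 2*a^2 + 4*a*u + a + 2*u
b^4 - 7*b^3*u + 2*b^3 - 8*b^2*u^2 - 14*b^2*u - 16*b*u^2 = b*(b + 2)*(b - 8*u)*(b + u)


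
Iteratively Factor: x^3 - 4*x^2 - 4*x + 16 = (x - 2)*(x^2 - 2*x - 8) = (x - 2)*(x + 2)*(x - 4)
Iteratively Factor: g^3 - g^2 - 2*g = (g + 1)*(g^2 - 2*g) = (g - 2)*(g + 1)*(g)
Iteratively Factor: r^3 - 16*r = (r - 4)*(r^2 + 4*r) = r*(r - 4)*(r + 4)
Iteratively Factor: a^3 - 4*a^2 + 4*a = (a - 2)*(a^2 - 2*a) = (a - 2)^2*(a)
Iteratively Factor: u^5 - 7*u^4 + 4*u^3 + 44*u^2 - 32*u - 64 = (u - 2)*(u^4 - 5*u^3 - 6*u^2 + 32*u + 32) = (u - 4)*(u - 2)*(u^3 - u^2 - 10*u - 8) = (u - 4)*(u - 2)*(u + 1)*(u^2 - 2*u - 8) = (u - 4)*(u - 2)*(u + 1)*(u + 2)*(u - 4)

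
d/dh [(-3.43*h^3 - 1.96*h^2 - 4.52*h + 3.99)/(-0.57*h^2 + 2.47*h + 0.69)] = (1.9551*h^4 - 16.9442*h^3 - 14.5177*h^2 + 1.8438*h - 12.9741)/(0.3249*h^4 - 2.8158*h^3 + 5.3143*h^2 + 3.4086*h + 0.4761)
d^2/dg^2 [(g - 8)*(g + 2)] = 2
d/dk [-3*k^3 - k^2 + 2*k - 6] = -9*k^2 - 2*k + 2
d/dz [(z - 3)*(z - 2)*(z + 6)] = 3*z^2 + 2*z - 24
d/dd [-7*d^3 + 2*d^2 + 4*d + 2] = -21*d^2 + 4*d + 4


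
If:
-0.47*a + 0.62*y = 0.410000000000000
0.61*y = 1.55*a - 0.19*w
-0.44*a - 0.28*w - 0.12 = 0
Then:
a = 0.23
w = -0.79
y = 0.84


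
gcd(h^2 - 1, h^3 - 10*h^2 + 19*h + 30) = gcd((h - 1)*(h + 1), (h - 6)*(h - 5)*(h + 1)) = h + 1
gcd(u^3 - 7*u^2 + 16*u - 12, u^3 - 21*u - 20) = 1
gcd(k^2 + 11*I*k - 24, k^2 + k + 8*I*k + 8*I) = k + 8*I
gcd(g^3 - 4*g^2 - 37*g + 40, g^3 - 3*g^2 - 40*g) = g^2 - 3*g - 40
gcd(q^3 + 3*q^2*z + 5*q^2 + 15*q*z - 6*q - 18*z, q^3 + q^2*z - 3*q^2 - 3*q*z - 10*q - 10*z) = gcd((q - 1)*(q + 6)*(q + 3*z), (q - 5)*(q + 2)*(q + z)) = 1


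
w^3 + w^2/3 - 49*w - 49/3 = (w - 7)*(w + 1/3)*(w + 7)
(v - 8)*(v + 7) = v^2 - v - 56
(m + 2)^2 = m^2 + 4*m + 4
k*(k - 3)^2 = k^3 - 6*k^2 + 9*k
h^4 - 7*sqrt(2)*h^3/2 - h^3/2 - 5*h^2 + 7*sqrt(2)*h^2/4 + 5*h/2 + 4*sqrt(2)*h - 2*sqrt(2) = (h - 1/2)*(h - 4*sqrt(2))*(h - sqrt(2)/2)*(h + sqrt(2))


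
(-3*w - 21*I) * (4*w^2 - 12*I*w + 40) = -12*w^3 - 48*I*w^2 - 372*w - 840*I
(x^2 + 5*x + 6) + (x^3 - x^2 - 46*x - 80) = x^3 - 41*x - 74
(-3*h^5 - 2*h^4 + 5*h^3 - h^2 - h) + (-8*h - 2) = -3*h^5 - 2*h^4 + 5*h^3 - h^2 - 9*h - 2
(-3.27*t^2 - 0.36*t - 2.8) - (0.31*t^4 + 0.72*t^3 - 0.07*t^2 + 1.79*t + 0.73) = -0.31*t^4 - 0.72*t^3 - 3.2*t^2 - 2.15*t - 3.53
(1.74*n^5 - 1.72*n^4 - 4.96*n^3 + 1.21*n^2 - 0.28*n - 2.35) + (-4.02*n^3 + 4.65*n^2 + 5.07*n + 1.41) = 1.74*n^5 - 1.72*n^4 - 8.98*n^3 + 5.86*n^2 + 4.79*n - 0.94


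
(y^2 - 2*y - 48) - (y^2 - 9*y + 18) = 7*y - 66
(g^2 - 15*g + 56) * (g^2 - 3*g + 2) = g^4 - 18*g^3 + 103*g^2 - 198*g + 112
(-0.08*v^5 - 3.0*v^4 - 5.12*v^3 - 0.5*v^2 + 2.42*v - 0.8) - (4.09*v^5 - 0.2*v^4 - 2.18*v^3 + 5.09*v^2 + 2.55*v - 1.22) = -4.17*v^5 - 2.8*v^4 - 2.94*v^3 - 5.59*v^2 - 0.13*v + 0.42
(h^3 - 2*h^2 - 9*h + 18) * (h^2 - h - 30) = h^5 - 3*h^4 - 37*h^3 + 87*h^2 + 252*h - 540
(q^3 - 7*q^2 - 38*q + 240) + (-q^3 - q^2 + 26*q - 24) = -8*q^2 - 12*q + 216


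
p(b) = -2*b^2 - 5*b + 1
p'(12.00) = -53.00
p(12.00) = -347.00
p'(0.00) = -5.00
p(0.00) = 1.00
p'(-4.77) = 14.08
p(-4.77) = -20.66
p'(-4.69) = 13.76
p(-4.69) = -19.54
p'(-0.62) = -2.52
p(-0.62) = 3.33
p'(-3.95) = 10.80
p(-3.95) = -10.46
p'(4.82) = -24.28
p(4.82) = -69.56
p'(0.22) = -5.88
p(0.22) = -0.20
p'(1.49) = -10.96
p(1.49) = -10.89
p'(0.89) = -8.56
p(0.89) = -5.03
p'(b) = -4*b - 5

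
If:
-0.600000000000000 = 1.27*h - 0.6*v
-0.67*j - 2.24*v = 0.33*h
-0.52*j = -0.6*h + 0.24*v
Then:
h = -0.37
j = -0.53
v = 0.21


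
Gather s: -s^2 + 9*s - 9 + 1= -s^2 + 9*s - 8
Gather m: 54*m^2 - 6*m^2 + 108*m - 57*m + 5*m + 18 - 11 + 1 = 48*m^2 + 56*m + 8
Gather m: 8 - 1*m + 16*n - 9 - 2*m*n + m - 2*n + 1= -2*m*n + 14*n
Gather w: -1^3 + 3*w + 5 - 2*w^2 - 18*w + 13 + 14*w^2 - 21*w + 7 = 12*w^2 - 36*w + 24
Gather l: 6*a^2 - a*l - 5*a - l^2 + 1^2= 6*a^2 - a*l - 5*a - l^2 + 1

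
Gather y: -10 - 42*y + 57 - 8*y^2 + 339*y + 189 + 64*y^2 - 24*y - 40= 56*y^2 + 273*y + 196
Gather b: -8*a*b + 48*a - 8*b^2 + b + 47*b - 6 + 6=48*a - 8*b^2 + b*(48 - 8*a)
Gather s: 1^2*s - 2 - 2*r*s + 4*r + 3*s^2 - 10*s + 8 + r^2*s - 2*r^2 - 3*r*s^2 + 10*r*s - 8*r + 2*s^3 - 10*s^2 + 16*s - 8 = -2*r^2 - 4*r + 2*s^3 + s^2*(-3*r - 7) + s*(r^2 + 8*r + 7) - 2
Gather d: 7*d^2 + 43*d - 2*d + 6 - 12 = 7*d^2 + 41*d - 6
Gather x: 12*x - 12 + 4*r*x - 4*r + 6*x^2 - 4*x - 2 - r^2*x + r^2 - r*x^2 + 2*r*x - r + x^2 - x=r^2 - 5*r + x^2*(7 - r) + x*(-r^2 + 6*r + 7) - 14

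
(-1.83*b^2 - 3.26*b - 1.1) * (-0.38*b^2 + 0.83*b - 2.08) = 0.6954*b^4 - 0.2801*b^3 + 1.5186*b^2 + 5.8678*b + 2.288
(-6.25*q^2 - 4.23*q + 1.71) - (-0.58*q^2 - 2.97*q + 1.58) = -5.67*q^2 - 1.26*q + 0.13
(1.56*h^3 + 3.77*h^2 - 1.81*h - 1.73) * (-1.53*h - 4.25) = -2.3868*h^4 - 12.3981*h^3 - 13.2532*h^2 + 10.3394*h + 7.3525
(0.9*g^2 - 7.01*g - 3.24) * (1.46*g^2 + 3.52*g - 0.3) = 1.314*g^4 - 7.0666*g^3 - 29.6756*g^2 - 9.3018*g + 0.972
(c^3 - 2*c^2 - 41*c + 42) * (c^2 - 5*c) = c^5 - 7*c^4 - 31*c^3 + 247*c^2 - 210*c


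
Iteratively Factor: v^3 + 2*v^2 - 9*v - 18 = (v - 3)*(v^2 + 5*v + 6) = (v - 3)*(v + 3)*(v + 2)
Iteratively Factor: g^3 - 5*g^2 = (g)*(g^2 - 5*g) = g^2*(g - 5)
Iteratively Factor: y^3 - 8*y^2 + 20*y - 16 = (y - 4)*(y^2 - 4*y + 4) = (y - 4)*(y - 2)*(y - 2)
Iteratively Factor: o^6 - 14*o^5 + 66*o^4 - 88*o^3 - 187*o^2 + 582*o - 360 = (o - 3)*(o^5 - 11*o^4 + 33*o^3 + 11*o^2 - 154*o + 120) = (o - 3)*(o + 2)*(o^4 - 13*o^3 + 59*o^2 - 107*o + 60) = (o - 4)*(o - 3)*(o + 2)*(o^3 - 9*o^2 + 23*o - 15) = (o - 4)*(o - 3)*(o - 1)*(o + 2)*(o^2 - 8*o + 15) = (o - 4)*(o - 3)^2*(o - 1)*(o + 2)*(o - 5)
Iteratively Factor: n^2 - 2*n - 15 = (n + 3)*(n - 5)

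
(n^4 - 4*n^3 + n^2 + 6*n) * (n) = n^5 - 4*n^4 + n^3 + 6*n^2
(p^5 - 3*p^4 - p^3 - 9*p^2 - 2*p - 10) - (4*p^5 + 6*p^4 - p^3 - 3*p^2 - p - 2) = -3*p^5 - 9*p^4 - 6*p^2 - p - 8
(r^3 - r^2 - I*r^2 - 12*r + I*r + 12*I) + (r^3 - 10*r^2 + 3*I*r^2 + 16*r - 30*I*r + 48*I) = 2*r^3 - 11*r^2 + 2*I*r^2 + 4*r - 29*I*r + 60*I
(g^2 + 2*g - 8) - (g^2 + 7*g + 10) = -5*g - 18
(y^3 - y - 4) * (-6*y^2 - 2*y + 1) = -6*y^5 - 2*y^4 + 7*y^3 + 26*y^2 + 7*y - 4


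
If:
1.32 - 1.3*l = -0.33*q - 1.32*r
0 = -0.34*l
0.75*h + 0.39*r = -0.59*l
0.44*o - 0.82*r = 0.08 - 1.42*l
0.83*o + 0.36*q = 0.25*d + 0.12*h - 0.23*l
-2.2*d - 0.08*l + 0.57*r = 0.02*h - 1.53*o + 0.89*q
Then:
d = -7.02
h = 1.43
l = 0.00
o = -4.96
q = 7.04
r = -2.76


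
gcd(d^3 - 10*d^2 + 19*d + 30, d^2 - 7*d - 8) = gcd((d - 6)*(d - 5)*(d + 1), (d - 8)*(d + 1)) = d + 1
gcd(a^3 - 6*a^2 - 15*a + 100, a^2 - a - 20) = a^2 - a - 20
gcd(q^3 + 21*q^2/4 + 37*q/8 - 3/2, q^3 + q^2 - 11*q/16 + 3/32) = q^2 + 5*q/4 - 3/8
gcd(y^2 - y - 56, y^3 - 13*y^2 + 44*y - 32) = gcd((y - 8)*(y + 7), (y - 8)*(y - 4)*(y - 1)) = y - 8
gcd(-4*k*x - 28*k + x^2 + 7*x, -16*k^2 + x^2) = -4*k + x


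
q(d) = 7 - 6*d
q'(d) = -6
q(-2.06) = 19.36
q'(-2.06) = -6.00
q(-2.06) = 19.36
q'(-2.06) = -6.00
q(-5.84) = 42.04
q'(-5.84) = -6.00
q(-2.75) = 23.50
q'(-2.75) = -6.00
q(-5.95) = 42.70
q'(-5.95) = -6.00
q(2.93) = -10.58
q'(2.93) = -6.00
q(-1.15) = 13.90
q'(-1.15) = -6.00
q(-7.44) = 51.64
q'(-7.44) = -6.00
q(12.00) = -65.00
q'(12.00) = -6.00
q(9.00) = -47.00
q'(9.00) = -6.00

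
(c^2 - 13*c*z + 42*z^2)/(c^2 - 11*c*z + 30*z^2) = (-c + 7*z)/(-c + 5*z)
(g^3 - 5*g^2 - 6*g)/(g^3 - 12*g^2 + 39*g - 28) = g*(g^2 - 5*g - 6)/(g^3 - 12*g^2 + 39*g - 28)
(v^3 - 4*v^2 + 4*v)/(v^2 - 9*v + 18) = v*(v^2 - 4*v + 4)/(v^2 - 9*v + 18)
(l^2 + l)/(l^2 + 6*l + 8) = l*(l + 1)/(l^2 + 6*l + 8)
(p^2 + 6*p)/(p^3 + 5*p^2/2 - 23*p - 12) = 2*p/(2*p^2 - 7*p - 4)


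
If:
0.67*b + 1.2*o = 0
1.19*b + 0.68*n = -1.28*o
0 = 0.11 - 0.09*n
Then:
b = -1.75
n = 1.22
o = 0.98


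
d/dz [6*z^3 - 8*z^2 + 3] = 2*z*(9*z - 8)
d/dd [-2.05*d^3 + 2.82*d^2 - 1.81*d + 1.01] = -6.15*d^2 + 5.64*d - 1.81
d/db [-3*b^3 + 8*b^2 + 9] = b*(16 - 9*b)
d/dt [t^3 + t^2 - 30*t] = 3*t^2 + 2*t - 30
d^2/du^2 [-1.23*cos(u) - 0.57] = 1.23*cos(u)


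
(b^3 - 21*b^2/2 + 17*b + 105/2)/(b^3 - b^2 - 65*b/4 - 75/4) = 2*(b - 7)/(2*b + 5)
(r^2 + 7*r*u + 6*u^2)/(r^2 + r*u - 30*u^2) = (r + u)/(r - 5*u)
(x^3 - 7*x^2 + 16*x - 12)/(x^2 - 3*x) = x - 4 + 4/x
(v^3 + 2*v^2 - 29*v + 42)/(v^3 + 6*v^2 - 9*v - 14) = (v - 3)/(v + 1)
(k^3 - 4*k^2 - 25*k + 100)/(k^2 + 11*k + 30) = (k^2 - 9*k + 20)/(k + 6)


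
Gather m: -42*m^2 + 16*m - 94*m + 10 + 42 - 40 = -42*m^2 - 78*m + 12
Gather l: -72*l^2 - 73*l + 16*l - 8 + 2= -72*l^2 - 57*l - 6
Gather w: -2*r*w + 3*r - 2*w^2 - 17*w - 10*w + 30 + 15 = 3*r - 2*w^2 + w*(-2*r - 27) + 45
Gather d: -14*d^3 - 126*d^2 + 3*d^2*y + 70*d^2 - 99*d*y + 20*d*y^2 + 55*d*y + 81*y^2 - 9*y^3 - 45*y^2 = -14*d^3 + d^2*(3*y - 56) + d*(20*y^2 - 44*y) - 9*y^3 + 36*y^2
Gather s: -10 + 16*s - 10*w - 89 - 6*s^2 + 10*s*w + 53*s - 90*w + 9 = -6*s^2 + s*(10*w + 69) - 100*w - 90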